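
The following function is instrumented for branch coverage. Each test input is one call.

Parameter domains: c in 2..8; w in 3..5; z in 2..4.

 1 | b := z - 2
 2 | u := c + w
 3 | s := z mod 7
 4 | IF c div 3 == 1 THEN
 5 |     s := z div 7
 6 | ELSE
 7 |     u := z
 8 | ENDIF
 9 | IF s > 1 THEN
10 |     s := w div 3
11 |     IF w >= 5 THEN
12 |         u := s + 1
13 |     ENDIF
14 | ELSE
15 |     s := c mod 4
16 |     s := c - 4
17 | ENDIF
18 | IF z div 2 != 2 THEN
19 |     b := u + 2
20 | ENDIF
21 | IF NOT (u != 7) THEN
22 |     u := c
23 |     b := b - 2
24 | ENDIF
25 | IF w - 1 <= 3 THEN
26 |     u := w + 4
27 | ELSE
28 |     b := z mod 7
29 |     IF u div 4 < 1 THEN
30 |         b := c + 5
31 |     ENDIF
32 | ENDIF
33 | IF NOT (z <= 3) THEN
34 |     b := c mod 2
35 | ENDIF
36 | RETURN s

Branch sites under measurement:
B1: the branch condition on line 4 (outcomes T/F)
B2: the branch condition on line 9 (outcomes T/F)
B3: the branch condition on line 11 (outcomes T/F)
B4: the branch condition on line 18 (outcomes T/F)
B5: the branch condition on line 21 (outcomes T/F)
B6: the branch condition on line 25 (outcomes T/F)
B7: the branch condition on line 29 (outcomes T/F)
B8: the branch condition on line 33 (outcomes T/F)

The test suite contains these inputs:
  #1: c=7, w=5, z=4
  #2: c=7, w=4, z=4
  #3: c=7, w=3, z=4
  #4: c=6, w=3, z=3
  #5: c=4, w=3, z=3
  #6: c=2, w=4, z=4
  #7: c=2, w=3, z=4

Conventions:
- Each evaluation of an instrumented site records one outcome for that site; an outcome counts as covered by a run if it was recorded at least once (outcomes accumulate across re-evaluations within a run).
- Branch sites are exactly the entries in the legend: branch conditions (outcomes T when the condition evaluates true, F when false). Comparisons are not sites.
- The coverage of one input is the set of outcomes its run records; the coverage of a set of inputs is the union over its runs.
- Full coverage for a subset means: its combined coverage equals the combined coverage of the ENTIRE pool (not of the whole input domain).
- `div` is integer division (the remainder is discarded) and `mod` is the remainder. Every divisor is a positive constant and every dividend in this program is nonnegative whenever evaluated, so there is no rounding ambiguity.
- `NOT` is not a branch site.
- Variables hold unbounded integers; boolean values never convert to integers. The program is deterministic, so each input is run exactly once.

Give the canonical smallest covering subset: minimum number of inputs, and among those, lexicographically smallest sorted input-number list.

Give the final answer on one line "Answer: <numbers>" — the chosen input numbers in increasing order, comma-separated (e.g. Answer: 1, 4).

input #1 (c=7, w=5, z=4): events B1->F, B2->T, B3->T, B4->F, B5->F, B6->F, B7->T, B8->T; covers B1=F, B2=T, B3=T, B4=F, B5=F, B6=F, B7=T, B8=T
input #2 (c=7, w=4, z=4): events B1->F, B2->T, B3->F, B4->F, B5->F, B6->T, B8->T; covers B1=F, B2=T, B3=F, B4=F, B5=F, B6=T, B8=T
input #3 (c=7, w=3, z=4): events B1->F, B2->T, B3->F, B4->F, B5->F, B6->T, B8->T; covers B1=F, B2=T, B3=F, B4=F, B5=F, B6=T, B8=T
input #4 (c=6, w=3, z=3): events B1->F, B2->T, B3->F, B4->T, B5->F, B6->T, B8->F; covers B1=F, B2=T, B3=F, B4=T, B5=F, B6=T, B8=F
input #5 (c=4, w=3, z=3): events B1->T, B2->F, B4->T, B5->T, B6->T, B8->F; covers B1=T, B2=F, B4=T, B5=T, B6=T, B8=F
input #6 (c=2, w=4, z=4): events B1->F, B2->T, B3->F, B4->F, B5->F, B6->T, B8->T; covers B1=F, B2=T, B3=F, B4=F, B5=F, B6=T, B8=T
input #7 (c=2, w=3, z=4): events B1->F, B2->T, B3->F, B4->F, B5->F, B6->T, B8->T; covers B1=F, B2=T, B3=F, B4=F, B5=F, B6=T, B8=T
the full pool covers 15 outcomes: B1=T, B1=F, B2=T, B2=F, B3=T, B3=F, B4=T, B4=F, B5=T, B5=F, B6=T, B6=F, B7=T, B8=T, B8=F
checked all size-1 subsets: none covers 15 outcomes (max 8/15)
checked all size-2 subsets: none covers 15 outcomes (max 14/15)
inputs {1, 2, 5} (size 3) cover everything; no size-3 subset with a lexicographically smaller index list covers all 15

Answer: 1, 2, 5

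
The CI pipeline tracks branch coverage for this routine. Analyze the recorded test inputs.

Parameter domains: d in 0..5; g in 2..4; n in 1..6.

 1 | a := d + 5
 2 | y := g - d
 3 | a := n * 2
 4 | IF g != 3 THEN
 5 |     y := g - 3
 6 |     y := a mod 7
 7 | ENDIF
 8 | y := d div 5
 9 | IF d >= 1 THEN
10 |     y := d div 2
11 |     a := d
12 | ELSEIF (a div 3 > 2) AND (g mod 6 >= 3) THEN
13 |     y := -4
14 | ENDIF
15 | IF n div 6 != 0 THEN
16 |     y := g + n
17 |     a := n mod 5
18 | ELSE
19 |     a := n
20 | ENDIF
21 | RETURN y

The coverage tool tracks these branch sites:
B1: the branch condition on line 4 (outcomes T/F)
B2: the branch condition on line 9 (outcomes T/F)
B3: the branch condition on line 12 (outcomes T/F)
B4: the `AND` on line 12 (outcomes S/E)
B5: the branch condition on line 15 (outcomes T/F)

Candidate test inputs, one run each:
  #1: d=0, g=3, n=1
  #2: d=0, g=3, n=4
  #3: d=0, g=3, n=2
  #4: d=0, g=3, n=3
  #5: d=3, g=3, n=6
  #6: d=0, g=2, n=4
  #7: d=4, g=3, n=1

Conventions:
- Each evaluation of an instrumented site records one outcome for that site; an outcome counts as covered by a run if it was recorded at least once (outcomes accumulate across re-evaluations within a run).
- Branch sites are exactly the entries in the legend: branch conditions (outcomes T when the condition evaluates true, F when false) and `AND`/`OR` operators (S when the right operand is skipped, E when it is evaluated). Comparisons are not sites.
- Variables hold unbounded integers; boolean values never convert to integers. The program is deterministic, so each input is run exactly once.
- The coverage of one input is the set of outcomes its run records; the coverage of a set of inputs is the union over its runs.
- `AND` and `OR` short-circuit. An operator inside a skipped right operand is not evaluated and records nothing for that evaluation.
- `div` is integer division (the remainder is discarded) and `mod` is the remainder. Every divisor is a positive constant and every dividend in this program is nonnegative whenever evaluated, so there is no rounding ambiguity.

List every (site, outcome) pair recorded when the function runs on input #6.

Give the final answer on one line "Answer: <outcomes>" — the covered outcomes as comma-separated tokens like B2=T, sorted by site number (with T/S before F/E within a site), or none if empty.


Running input #6 (d=0, g=2, n=4), event by event:
  B1->T, B2->F, B4->S, B3->F, B5->F
distinct outcomes covered: B1=T, B2=F, B3=F, B4=S, B5=F
Answer: B1=T, B2=F, B3=F, B4=S, B5=F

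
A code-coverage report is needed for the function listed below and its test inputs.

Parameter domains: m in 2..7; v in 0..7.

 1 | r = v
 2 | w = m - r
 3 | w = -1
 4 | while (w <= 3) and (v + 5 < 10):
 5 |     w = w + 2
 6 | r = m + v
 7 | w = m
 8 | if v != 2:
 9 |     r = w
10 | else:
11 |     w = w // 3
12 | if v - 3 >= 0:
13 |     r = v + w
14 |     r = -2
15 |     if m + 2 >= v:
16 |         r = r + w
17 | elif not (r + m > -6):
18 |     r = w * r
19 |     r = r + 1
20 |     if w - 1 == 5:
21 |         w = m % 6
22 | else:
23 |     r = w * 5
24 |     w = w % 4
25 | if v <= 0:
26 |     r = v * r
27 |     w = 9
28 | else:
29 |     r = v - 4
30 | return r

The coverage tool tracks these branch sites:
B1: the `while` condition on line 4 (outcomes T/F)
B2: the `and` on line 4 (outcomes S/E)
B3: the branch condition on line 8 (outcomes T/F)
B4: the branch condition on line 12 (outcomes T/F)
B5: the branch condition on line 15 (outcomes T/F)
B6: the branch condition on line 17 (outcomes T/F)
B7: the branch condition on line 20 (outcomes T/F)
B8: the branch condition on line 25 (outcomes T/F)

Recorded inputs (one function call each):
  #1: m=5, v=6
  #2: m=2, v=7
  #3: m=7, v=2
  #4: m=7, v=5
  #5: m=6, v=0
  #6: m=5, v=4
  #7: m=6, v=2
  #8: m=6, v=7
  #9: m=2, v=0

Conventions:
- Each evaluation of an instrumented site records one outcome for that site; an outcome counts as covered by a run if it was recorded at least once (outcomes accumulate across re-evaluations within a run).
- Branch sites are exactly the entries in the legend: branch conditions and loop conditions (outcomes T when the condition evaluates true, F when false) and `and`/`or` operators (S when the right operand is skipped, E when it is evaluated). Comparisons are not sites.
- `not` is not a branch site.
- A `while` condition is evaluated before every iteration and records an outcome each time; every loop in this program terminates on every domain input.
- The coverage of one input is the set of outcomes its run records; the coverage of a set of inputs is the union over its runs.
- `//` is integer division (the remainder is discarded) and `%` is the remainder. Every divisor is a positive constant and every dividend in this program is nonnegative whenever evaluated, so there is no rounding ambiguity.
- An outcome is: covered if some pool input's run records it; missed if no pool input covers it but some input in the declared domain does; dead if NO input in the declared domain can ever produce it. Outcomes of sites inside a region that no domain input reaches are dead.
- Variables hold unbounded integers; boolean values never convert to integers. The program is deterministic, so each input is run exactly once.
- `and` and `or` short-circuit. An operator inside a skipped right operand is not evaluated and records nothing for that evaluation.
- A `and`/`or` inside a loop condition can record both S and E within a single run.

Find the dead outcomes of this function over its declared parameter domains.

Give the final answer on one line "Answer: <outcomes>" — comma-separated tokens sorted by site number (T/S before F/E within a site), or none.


running all 48 domain inputs and tallying outcomes:
  B6=T: no domain input ever produces it -> dead
  B7=T: no domain input ever produces it -> dead
  B7=F: no domain input ever produces it -> dead
  reachable outcomes have witnesses, e.g. B1=T (e.g. m=2, v=0), B1=F (e.g. m=2, v=0), B2=S (e.g. m=2, v=0), B2=E (e.g. m=2, v=0)
Answer: B6=T, B7=T, B7=F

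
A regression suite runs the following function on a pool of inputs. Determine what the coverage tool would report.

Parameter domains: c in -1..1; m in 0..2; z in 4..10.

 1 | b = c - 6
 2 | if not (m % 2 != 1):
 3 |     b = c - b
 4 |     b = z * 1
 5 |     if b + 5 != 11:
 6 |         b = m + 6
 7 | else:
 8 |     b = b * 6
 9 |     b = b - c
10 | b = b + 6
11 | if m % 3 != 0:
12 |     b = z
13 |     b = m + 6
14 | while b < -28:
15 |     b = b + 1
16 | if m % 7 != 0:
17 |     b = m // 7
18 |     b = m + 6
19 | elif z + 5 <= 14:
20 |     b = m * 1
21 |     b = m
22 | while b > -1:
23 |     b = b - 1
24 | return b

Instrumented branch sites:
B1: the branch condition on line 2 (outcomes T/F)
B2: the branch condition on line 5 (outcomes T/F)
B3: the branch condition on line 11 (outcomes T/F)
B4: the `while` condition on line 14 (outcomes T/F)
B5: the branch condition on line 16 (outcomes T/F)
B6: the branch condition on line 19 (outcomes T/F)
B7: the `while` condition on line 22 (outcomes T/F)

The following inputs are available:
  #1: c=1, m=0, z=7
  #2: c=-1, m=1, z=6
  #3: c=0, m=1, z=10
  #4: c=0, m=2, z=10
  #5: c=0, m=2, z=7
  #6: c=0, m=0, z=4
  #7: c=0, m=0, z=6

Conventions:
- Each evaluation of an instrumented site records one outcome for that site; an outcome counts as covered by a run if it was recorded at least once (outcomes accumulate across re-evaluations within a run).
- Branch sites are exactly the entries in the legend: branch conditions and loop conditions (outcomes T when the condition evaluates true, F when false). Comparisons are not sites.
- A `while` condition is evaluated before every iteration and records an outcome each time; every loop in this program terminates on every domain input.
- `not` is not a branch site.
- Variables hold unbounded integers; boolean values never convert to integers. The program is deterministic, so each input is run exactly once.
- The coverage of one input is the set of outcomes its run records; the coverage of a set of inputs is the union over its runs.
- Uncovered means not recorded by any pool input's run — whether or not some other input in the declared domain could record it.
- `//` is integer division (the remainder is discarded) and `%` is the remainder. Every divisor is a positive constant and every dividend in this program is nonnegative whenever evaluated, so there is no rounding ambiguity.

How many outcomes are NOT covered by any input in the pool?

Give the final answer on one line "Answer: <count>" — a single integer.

#1 (c=1, m=0, z=7) -> B1->F, B3->F, B4->F, B5->F, B6->T, B7->T, B7->F; covered: B1=F, B3=F, B4=F, B5=F, B6=T, B7=T, B7=F
#2 (c=-1, m=1, z=6) -> B1->T, B2->F, B3->T, B4->F, B5->T, B7->T, B7->T, B7->T, B7->T, B7->T, B7->T, B7->T, B7->T, B7->F; covered: B1=T, B2=F, B3=T, B4=F, B5=T, B7=T, B7=F
#3 (c=0, m=1, z=10) -> B1->T, B2->T, B3->T, B4->F, B5->T, B7->T, B7->T, B7->T, B7->T, B7->T, B7->T, B7->T, B7->T, B7->F; covered: B1=T, B2=T, B3=T, B4=F, B5=T, B7=T, B7=F
#4 (c=0, m=2, z=10) -> B1->F, B3->T, B4->F, B5->T, B7->T, B7->T, B7->T, B7->T, B7->T, B7->T, B7->T, B7->T, B7->T, B7->F; covered: B1=F, B3=T, B4=F, B5=T, B7=T, B7=F
#5 (c=0, m=2, z=7) -> B1->F, B3->T, B4->F, B5->T, B7->T, B7->T, B7->T, B7->T, B7->T, B7->T, B7->T, B7->T, B7->T, B7->F; covered: B1=F, B3=T, B4=F, B5=T, B7=T, B7=F
#6 (c=0, m=0, z=4) -> B1->F, B3->F, B4->T, B4->T, B4->F, B5->F, B6->T, B7->T, B7->F; covered: B1=F, B3=F, B4=T, B4=F, B5=F, B6=T, B7=T, B7=F
#7 (c=0, m=0, z=6) -> B1->F, B3->F, B4->T, B4->T, B4->F, B5->F, B6->T, B7->T, B7->F; covered: B1=F, B3=F, B4=T, B4=F, B5=F, B6=T, B7=T, B7=F
union over the pool: B1=T, B1=F, B2=T, B2=F, B3=T, B3=F, B4=T, B4=F, B5=T, B5=F, B6=T, B7=T, B7=F
uncovered (1 of 14): B6=F

Answer: 1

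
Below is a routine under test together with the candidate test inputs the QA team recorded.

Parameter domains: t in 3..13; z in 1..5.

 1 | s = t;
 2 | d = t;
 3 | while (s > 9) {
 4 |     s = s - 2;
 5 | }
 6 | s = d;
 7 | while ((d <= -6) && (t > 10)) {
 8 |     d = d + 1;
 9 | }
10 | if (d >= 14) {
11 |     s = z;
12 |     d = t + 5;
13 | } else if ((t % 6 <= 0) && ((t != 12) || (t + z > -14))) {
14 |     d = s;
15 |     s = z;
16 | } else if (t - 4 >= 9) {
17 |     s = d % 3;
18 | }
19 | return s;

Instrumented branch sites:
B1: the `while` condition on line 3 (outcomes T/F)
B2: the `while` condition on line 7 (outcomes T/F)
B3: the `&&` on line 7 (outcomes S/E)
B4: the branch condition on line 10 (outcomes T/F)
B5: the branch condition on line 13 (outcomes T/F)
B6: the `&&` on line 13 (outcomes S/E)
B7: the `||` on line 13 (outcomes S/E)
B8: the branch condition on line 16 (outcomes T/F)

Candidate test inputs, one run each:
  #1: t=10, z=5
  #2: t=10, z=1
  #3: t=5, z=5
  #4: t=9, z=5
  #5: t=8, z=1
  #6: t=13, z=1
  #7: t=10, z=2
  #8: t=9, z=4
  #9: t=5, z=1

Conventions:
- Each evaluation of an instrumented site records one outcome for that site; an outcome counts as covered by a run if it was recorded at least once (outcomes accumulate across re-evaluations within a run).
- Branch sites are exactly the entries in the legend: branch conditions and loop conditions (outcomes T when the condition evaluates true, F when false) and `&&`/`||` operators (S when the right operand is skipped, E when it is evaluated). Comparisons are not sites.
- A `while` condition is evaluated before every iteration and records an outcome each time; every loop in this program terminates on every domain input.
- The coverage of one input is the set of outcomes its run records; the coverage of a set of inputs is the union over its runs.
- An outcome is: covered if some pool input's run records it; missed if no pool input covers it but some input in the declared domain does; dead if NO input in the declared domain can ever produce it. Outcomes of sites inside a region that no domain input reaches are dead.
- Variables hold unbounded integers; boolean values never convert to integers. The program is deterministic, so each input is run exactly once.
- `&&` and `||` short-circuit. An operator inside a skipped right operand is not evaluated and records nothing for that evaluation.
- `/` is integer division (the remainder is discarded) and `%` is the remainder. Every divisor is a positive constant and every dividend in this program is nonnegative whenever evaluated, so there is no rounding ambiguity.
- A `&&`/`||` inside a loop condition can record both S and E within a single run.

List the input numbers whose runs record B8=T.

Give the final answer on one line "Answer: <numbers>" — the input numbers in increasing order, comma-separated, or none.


input #1 (t=10, z=5): never hits B8=T
input #2 (t=10, z=1): never hits B8=T
input #3 (t=5, z=5): never hits B8=T
input #4 (t=9, z=5): never hits B8=T
input #5 (t=8, z=1): never hits B8=T
input #6 (t=13, z=1): hits B8=T
input #7 (t=10, z=2): never hits B8=T
input #8 (t=9, z=4): never hits B8=T
input #9 (t=5, z=1): never hits B8=T
Answer: 6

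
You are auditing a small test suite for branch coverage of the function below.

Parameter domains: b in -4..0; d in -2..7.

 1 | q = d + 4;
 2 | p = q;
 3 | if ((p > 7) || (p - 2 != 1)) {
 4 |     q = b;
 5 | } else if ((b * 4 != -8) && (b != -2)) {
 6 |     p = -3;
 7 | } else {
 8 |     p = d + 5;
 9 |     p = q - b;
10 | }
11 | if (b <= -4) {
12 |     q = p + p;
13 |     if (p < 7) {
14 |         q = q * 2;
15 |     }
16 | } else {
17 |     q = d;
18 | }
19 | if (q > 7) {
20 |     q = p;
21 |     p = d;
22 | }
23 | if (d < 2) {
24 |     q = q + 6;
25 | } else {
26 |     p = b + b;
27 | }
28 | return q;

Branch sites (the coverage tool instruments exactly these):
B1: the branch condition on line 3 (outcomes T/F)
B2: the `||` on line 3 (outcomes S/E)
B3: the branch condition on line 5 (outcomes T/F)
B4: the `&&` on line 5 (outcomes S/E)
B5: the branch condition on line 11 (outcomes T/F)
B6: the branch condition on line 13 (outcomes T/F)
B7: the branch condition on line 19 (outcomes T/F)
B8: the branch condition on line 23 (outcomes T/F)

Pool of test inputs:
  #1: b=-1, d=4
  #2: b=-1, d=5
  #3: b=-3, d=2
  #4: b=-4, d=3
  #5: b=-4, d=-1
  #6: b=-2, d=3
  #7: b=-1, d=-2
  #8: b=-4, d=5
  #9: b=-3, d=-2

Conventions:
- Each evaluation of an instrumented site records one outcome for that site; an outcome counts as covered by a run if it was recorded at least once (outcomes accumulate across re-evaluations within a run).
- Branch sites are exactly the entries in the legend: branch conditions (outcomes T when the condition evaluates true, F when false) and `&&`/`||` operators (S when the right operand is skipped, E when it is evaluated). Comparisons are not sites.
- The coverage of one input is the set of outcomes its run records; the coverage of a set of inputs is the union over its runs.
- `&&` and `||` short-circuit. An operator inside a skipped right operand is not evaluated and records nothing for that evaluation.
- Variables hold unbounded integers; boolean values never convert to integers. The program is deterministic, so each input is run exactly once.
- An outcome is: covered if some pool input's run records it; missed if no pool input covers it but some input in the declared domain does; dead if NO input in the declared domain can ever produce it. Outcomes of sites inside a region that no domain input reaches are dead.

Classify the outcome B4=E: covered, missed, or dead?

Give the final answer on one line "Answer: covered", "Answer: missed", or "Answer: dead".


B4=E is recorded by pool input(s) 5 -> covered
Answer: covered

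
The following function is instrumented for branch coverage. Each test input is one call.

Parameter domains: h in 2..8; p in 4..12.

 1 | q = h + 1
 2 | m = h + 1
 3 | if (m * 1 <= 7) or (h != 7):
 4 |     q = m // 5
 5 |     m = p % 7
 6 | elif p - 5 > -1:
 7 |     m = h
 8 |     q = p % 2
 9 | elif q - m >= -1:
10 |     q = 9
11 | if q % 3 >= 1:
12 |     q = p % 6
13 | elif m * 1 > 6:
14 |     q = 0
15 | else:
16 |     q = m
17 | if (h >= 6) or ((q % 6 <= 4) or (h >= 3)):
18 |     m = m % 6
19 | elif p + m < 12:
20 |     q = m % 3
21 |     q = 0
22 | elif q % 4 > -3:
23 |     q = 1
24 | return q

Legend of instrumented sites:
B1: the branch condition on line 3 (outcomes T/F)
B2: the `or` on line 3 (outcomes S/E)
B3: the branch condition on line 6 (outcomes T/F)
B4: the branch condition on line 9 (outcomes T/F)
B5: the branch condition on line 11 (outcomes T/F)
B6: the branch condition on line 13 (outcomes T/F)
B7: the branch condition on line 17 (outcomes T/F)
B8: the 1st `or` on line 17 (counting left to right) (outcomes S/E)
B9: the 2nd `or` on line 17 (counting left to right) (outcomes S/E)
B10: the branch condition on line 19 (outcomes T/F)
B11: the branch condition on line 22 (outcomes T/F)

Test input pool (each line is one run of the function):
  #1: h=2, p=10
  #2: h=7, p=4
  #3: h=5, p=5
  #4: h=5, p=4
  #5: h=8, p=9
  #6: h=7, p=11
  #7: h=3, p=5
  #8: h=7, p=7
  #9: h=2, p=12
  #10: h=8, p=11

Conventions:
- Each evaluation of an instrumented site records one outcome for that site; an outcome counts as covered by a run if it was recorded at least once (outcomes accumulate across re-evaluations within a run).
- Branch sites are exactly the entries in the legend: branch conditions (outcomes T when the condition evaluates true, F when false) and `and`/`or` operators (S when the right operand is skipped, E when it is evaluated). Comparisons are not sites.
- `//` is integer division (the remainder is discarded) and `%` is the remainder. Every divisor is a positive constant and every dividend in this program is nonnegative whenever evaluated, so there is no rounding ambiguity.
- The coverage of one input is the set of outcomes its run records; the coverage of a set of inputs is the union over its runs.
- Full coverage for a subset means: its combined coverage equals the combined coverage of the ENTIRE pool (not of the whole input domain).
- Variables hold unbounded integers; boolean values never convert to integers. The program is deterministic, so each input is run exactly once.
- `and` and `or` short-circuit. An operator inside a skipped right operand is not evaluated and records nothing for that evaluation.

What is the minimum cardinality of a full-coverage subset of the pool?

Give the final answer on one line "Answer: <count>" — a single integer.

#1 (h=2, p=10) -> B2->S, B1->T, B5->F, B6->F, B8->E, B9->S, B7->T; covered: B1=T, B2=S, B5=F, B6=F, B7=T, B8=E, B9=S
#2 (h=7, p=4) -> B2->E, B1->F, B3->F, B4->T, B5->F, B6->T, B8->S, B7->T; covered: B1=F, B2=E, B3=F, B4=T, B5=F, B6=T, B7=T, B8=S
#3 (h=5, p=5) -> B2->S, B1->T, B5->T, B8->E, B9->E, B7->T; covered: B1=T, B2=S, B5=T, B7=T, B8=E, B9=E
#4 (h=5, p=4) -> B2->S, B1->T, B5->T, B8->E, B9->S, B7->T; covered: B1=T, B2=S, B5=T, B7=T, B8=E, B9=S
#5 (h=8, p=9) -> B2->E, B1->T, B5->T, B8->S, B7->T; covered: B1=T, B2=E, B5=T, B7=T, B8=S
#6 (h=7, p=11) -> B2->E, B1->F, B3->T, B5->T, B8->S, B7->T; covered: B1=F, B2=E, B3=T, B5=T, B7=T, B8=S
#7 (h=3, p=5) -> B2->S, B1->T, B5->F, B6->F, B8->E, B9->E, B7->T; covered: B1=T, B2=S, B5=F, B6=F, B7=T, B8=E, B9=E
#8 (h=7, p=7) -> B2->E, B1->F, B3->T, B5->T, B8->S, B7->T; covered: B1=F, B2=E, B3=T, B5=T, B7=T, B8=S
#9 (h=2, p=12) -> B2->S, B1->T, B5->F, B6->F, B8->E, B9->E, B7->F, B10->F, B11->T; covered: B1=T, B2=S, B5=F, B6=F, B7=F, B8=E, B9=E, B10=F, B11=T
#10 (h=8, p=11) -> B2->E, B1->T, B5->T, B8->S, B7->T; covered: B1=T, B2=E, B5=T, B7=T, B8=S
pool-wide coverage (19 outcomes): B1=T, B1=F, B2=S, B2=E, B3=T, B3=F, B4=T, B5=T, B5=F, B6=T, B6=F, B7=T, B7=F, B8=S, B8=E, B9=S, B9=E, B10=F, B11=T
checked all size-1 subsets: none covers 19 outcomes (max 9/19)
checked all size-2 subsets: none covers 19 outcomes (max 16/19)
checked all size-3 subsets: none covers 19 outcomes (max 18/19)
inputs {1, 2, 6, 9} (size 4) cover everything; no size-4 subset with a lexicographically smaller index list covers all 19

Answer: 4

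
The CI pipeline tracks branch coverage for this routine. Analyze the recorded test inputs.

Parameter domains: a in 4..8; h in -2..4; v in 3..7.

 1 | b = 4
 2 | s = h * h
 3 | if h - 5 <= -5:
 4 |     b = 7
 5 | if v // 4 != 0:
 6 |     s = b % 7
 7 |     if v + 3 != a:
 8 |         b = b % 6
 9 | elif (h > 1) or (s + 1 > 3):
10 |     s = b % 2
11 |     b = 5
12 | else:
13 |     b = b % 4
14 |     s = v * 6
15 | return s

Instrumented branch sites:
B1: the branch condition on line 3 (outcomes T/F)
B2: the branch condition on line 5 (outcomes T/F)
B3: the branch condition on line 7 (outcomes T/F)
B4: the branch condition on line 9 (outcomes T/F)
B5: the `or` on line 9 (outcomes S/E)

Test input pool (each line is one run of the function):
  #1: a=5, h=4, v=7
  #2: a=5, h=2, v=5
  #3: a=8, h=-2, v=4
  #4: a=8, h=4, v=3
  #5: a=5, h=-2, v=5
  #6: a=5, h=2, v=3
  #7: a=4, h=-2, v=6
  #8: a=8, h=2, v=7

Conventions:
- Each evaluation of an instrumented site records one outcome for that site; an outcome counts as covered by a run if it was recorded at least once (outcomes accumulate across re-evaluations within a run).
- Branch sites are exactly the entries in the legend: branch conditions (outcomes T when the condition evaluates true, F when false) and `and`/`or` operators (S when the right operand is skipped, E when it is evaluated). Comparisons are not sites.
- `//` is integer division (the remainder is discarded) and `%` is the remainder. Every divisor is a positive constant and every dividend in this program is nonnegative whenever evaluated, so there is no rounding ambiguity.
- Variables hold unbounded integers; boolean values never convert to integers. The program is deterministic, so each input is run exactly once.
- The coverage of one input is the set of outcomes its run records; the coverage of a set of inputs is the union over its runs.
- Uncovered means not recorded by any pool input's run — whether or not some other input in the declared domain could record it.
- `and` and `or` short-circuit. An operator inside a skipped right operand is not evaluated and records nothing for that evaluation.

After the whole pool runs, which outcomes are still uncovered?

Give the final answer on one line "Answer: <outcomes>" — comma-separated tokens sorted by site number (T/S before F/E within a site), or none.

run #1 (a=5, h=4, v=7) records B1=F, B2=T, B3=T
run #2 (a=5, h=2, v=5) records B1=F, B2=T, B3=T
run #3 (a=8, h=-2, v=4) records B1=T, B2=T, B3=T
run #4 (a=8, h=4, v=3) records B1=F, B2=F, B4=T, B5=S
run #5 (a=5, h=-2, v=5) records B1=T, B2=T, B3=T
run #6 (a=5, h=2, v=3) records B1=F, B2=F, B4=T, B5=S
run #7 (a=4, h=-2, v=6) records B1=T, B2=T, B3=T
run #8 (a=8, h=2, v=7) records B1=F, B2=T, B3=T
union over the pool: B1=T, B1=F, B2=T, B2=F, B3=T, B4=T, B5=S
uncovered (3 of 10): B3=F, B4=F, B5=E

Answer: B3=F, B4=F, B5=E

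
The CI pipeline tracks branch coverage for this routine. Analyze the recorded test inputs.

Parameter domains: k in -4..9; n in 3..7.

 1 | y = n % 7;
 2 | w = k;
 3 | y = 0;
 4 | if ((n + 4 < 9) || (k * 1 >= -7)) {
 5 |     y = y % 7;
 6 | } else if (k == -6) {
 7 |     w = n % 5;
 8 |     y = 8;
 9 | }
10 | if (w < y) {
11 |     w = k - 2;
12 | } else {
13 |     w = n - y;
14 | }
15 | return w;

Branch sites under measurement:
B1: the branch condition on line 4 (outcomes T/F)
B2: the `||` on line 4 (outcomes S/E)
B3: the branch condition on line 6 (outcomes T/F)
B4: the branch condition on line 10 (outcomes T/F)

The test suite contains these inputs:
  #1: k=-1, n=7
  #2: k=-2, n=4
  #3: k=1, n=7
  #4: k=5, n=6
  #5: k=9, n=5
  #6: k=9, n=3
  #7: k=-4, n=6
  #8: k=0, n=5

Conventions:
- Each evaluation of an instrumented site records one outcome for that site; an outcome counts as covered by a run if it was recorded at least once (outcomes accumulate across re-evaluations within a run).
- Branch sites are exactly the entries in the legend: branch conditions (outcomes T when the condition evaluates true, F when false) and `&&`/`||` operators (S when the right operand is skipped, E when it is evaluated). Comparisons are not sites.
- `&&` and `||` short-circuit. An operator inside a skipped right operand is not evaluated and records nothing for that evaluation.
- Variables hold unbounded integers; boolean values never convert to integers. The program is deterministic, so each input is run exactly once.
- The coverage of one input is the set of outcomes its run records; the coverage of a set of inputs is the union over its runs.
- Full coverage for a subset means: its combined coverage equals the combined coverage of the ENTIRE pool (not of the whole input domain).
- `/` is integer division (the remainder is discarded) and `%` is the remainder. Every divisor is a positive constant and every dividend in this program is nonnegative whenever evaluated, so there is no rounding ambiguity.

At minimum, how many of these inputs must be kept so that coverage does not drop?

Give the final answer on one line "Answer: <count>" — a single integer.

input #1 (k=-1, n=7): events B2->E, B1->T, B4->T; covers B1=T, B2=E, B4=T
input #2 (k=-2, n=4): events B2->S, B1->T, B4->T; covers B1=T, B2=S, B4=T
input #3 (k=1, n=7): events B2->E, B1->T, B4->F; covers B1=T, B2=E, B4=F
input #4 (k=5, n=6): events B2->E, B1->T, B4->F; covers B1=T, B2=E, B4=F
input #5 (k=9, n=5): events B2->E, B1->T, B4->F; covers B1=T, B2=E, B4=F
input #6 (k=9, n=3): events B2->S, B1->T, B4->F; covers B1=T, B2=S, B4=F
input #7 (k=-4, n=6): events B2->E, B1->T, B4->T; covers B1=T, B2=E, B4=T
input #8 (k=0, n=5): events B2->E, B1->T, B4->F; covers B1=T, B2=E, B4=F
together the pool reaches 5 outcomes: B1=T, B2=S, B2=E, B4=T, B4=F
size 1 is not enough: best union over all size-1 subsets is 3/5
at size 2, {1, 6} reaches all 5 outcomes; every lexicographically earlier size-2 subset fails

Answer: 2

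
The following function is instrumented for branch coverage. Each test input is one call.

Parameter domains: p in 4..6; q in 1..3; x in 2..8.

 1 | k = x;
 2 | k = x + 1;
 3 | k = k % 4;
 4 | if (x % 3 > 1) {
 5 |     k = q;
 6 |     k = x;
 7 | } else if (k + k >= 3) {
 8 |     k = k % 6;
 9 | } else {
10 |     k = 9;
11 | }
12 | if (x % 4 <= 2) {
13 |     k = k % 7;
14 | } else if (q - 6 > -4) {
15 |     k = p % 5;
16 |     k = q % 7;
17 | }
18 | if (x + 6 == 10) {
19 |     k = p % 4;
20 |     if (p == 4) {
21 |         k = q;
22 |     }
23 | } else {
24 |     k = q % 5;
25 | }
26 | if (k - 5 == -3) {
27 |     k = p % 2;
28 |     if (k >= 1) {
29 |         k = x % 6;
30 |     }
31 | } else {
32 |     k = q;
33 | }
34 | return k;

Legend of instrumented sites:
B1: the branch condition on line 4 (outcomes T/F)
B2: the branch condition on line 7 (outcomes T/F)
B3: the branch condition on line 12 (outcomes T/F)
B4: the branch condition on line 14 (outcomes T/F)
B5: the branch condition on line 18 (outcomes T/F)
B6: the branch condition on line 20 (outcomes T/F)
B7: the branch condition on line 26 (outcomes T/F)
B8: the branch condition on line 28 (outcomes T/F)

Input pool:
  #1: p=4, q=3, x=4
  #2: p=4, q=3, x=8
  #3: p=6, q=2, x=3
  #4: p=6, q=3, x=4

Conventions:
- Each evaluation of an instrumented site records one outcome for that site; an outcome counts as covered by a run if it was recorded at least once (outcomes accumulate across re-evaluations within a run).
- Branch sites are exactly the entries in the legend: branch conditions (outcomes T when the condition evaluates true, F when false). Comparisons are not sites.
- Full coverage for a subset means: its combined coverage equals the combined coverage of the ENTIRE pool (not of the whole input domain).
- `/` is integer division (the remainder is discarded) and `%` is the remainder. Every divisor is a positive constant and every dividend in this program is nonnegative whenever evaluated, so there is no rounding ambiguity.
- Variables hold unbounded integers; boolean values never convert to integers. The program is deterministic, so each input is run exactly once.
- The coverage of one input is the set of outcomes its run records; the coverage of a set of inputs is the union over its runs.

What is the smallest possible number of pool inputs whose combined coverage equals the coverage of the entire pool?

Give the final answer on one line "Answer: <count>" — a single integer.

input #1 (p=4, q=3, x=4): events B1->F, B2->F, B3->T, B5->T, B6->T, B7->F; covers B1=F, B2=F, B3=T, B5=T, B6=T, B7=F
input #2 (p=4, q=3, x=8): events B1->T, B3->T, B5->F, B7->F; covers B1=T, B3=T, B5=F, B7=F
input #3 (p=6, q=2, x=3): events B1->F, B2->F, B3->F, B4->F, B5->F, B7->T, B8->F; covers B1=F, B2=F, B3=F, B4=F, B5=F, B7=T, B8=F
input #4 (p=6, q=3, x=4): events B1->F, B2->F, B3->T, B5->T, B6->F, B7->T, B8->F; covers B1=F, B2=F, B3=T, B5=T, B6=F, B7=T, B8=F
the full pool covers 13 outcomes: B1=T, B1=F, B2=F, B3=T, B3=F, B4=F, B5=T, B5=F, B6=T, B6=F, B7=T, B7=F, B8=F
every size-1 subset falls short of the 13 outcomes (best: 7/13)
every size-2 subset falls short of the 13 outcomes (best: 11/13)
every size-3 subset falls short of the 13 outcomes (best: 12/13)
inputs {1, 2, 3, 4} (size 4) cover everything; no size-4 subset with a lexicographically smaller index list covers all 13

Answer: 4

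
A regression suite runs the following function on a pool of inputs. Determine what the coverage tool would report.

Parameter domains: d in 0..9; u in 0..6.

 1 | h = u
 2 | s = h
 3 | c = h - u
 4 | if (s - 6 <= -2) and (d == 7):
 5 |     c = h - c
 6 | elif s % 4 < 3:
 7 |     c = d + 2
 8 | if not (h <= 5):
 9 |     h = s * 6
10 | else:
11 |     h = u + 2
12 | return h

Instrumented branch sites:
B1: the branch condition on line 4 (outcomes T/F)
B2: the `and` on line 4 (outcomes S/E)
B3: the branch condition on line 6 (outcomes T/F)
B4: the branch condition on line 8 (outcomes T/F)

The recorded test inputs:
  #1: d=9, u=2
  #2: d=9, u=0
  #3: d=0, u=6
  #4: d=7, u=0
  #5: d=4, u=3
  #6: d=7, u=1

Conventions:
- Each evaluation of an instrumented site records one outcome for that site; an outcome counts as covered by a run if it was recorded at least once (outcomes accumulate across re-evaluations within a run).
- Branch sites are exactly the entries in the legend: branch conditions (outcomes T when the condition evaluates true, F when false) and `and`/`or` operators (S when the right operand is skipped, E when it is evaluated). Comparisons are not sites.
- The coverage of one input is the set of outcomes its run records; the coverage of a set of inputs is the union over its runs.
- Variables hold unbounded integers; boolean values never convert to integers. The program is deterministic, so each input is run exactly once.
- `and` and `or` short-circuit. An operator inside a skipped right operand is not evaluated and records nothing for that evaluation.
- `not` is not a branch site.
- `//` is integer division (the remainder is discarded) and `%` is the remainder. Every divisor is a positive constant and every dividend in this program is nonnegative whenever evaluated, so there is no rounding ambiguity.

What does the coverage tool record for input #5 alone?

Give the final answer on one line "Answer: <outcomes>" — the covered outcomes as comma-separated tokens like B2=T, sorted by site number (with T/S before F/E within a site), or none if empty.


Tracing the run of input #5 (d=4, u=3):
  B2->E, B1->F, B3->F, B4->F
deduplicating events, the covered set is: B1=F, B2=E, B3=F, B4=F
Answer: B1=F, B2=E, B3=F, B4=F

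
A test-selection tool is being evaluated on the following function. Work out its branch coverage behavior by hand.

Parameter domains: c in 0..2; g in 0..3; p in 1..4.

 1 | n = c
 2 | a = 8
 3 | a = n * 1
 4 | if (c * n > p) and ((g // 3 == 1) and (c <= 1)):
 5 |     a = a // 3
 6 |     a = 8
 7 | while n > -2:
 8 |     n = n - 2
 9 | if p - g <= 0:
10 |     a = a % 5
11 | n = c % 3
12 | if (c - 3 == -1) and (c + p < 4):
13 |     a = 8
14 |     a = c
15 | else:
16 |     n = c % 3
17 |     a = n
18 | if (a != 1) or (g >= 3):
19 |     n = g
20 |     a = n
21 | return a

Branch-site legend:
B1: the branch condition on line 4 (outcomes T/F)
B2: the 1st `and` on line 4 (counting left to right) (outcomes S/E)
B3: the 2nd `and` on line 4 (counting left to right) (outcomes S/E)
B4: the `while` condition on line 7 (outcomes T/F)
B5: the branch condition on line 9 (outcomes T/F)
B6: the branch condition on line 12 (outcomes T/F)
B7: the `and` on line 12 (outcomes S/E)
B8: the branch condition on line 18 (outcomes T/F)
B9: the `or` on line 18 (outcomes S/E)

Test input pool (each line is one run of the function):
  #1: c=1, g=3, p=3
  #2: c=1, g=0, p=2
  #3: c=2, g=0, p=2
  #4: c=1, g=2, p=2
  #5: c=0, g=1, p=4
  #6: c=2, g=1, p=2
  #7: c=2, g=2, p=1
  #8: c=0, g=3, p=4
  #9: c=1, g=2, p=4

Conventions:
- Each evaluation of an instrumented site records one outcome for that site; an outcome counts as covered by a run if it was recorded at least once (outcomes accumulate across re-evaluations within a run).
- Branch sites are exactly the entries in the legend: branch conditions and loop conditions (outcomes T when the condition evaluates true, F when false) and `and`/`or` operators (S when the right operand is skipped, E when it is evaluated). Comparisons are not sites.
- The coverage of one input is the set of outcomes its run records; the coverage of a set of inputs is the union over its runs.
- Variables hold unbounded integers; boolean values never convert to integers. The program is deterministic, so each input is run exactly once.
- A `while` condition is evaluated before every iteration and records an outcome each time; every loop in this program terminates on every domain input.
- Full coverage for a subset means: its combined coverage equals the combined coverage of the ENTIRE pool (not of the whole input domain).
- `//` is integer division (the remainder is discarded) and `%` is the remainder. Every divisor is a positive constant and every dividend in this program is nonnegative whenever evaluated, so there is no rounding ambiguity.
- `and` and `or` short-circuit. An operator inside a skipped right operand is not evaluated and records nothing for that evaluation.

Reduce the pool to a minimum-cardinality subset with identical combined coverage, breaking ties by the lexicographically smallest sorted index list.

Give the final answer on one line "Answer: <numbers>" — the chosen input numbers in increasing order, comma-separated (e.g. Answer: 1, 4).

input #1 (c=1, g=3, p=3): covers B1=F, B2=S, B4=T, B4=F, B5=T, B6=F, B7=S, B8=T, B9=E
input #2 (c=1, g=0, p=2): covers B1=F, B2=S, B4=T, B4=F, B5=F, B6=F, B7=S, B8=F, B9=E
input #3 (c=2, g=0, p=2): covers B1=F, B2=E, B3=S, B4=T, B4=F, B5=F, B6=F, B7=E, B8=T, B9=S
input #4 (c=1, g=2, p=2): covers B1=F, B2=S, B4=T, B4=F, B5=T, B6=F, B7=S, B8=F, B9=E
input #5 (c=0, g=1, p=4): covers B1=F, B2=S, B4=T, B4=F, B5=F, B6=F, B7=S, B8=T, B9=S
input #6 (c=2, g=1, p=2): covers B1=F, B2=E, B3=S, B4=T, B4=F, B5=F, B6=F, B7=E, B8=T, B9=S
input #7 (c=2, g=2, p=1): covers B1=F, B2=E, B3=S, B4=T, B4=F, B5=T, B6=T, B7=E, B8=T, B9=S
input #8 (c=0, g=3, p=4): covers B1=F, B2=S, B4=T, B4=F, B5=F, B6=F, B7=S, B8=T, B9=S
input #9 (c=1, g=2, p=4): covers B1=F, B2=S, B4=T, B4=F, B5=F, B6=F, B7=S, B8=F, B9=E
pool-wide coverage (16 outcomes): B1=F, B2=S, B2=E, B3=S, B4=T, B4=F, B5=T, B5=F, B6=T, B6=F, B7=S, B7=E, B8=T, B8=F, B9=S, B9=E
every size-1 subset falls short of the 16 outcomes (best: 10/16)
the canonical winner is {2, 7}: size 2, full 16-outcome coverage, earliest index list among size-2 covers

Answer: 2, 7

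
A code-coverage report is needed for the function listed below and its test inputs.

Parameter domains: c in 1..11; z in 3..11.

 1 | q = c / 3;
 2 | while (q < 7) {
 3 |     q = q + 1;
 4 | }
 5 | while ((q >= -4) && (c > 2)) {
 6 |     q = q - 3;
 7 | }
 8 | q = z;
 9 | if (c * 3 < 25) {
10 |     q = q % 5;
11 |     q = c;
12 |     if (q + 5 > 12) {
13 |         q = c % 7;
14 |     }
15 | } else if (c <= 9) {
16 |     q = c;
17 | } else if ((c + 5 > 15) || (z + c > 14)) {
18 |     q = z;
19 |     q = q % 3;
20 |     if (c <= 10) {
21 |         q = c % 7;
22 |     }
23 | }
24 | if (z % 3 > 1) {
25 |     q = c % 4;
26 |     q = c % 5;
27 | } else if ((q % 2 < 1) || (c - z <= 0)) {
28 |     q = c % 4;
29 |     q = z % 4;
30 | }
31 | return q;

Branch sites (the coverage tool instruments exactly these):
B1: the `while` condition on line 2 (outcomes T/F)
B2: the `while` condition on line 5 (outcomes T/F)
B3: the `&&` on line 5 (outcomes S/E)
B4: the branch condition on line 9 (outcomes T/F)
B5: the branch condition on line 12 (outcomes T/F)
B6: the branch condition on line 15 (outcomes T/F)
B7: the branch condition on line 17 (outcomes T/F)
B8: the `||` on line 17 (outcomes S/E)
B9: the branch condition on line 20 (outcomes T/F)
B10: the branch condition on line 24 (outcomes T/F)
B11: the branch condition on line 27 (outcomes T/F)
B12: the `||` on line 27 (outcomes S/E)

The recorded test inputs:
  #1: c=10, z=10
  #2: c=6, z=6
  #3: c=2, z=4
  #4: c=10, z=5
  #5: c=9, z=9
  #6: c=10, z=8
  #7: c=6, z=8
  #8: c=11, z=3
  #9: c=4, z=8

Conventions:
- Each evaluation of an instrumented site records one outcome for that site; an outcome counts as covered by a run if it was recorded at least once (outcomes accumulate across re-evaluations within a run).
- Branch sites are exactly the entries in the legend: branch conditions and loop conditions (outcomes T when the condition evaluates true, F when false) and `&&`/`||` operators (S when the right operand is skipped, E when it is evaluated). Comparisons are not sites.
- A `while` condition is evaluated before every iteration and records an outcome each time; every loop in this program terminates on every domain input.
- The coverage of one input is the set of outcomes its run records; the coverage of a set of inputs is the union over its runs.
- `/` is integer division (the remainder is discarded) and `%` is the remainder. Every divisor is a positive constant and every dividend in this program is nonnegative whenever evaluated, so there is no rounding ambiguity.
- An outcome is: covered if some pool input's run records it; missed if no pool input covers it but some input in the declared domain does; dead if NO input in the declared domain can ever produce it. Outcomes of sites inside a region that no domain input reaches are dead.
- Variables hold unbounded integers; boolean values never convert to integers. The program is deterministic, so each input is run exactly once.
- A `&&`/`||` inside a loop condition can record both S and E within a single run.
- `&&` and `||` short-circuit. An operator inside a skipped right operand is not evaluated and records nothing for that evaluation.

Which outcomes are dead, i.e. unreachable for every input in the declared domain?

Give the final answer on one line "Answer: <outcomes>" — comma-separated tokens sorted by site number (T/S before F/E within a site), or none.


running all 99 domain inputs and tallying outcomes:
  reachable outcomes have witnesses, e.g. B1=T (e.g. c=1, z=3), B1=F (e.g. c=1, z=3), B2=T (e.g. c=3, z=3), B2=F (e.g. c=1, z=3)
Answer: none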